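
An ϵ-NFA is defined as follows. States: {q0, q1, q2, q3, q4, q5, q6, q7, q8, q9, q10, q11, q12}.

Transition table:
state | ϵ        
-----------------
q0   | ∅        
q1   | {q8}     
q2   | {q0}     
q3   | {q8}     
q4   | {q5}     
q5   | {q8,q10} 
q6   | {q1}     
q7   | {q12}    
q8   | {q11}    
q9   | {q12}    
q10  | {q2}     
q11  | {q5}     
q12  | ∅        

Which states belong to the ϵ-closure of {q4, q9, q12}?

{q0, q2, q4, q5, q8, q9, q10, q11, q12}

Start with {q4, q9, q12}.
From q4 via ϵ: add q5.
From q5 via ϵ: add q8, q10.
From q8 via ϵ: add q11.
From q10 via ϵ: add q2.
From q2 via ϵ: add q0.
No new states can be added; the closed set is {q0, q2, q4, q5, q8, q9, q10, q11, q12}.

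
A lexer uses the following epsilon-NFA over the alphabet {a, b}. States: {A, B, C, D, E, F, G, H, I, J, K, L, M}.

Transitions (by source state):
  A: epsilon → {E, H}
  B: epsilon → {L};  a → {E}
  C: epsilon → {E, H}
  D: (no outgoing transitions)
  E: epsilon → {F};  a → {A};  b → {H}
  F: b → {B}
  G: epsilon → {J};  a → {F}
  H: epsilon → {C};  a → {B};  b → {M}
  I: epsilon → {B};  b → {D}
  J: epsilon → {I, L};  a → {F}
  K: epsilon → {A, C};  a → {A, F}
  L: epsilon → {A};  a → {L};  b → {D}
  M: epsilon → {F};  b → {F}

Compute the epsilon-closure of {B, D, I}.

Start with {B, D, I}.
From B via epsilon: add L.
From L via epsilon: add A.
From A via epsilon: add E, H.
From E via epsilon: add F.
From H via epsilon: add C.
No new states can be added; the closed set is {A, B, C, D, E, F, H, I, L}.

{A, B, C, D, E, F, H, I, L}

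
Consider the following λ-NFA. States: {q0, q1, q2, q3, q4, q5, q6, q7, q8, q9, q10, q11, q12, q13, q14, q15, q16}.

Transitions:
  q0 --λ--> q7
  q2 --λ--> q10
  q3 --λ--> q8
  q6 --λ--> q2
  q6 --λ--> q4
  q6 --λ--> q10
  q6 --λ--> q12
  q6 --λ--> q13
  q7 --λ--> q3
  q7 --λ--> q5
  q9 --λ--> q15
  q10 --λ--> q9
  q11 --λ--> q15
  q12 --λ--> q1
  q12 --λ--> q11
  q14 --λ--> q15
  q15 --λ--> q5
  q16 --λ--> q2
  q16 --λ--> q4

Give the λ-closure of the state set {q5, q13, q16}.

{q2, q4, q5, q9, q10, q13, q15, q16}

Start with {q5, q13, q16}.
From q16 via λ: add q2, q4.
From q2 via λ: add q10.
From q10 via λ: add q9.
From q9 via λ: add q15.
No new states can be added; the closed set is {q2, q4, q5, q9, q10, q13, q15, q16}.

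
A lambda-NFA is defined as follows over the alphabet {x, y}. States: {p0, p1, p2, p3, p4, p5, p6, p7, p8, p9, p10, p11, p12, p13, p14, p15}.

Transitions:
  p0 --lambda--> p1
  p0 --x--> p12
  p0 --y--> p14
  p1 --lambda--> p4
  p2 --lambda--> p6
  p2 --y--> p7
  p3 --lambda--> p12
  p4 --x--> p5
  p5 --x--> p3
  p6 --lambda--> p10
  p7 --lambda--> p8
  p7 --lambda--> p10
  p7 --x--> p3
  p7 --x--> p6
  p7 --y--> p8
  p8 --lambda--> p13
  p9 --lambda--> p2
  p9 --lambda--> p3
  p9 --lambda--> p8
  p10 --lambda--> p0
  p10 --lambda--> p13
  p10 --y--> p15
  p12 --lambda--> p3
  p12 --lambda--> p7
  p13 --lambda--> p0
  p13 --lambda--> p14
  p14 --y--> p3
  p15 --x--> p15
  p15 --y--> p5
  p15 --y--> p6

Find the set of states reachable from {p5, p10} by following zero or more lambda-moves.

{p0, p1, p4, p5, p10, p13, p14}

Start with {p5, p10}.
From p10 via lambda: add p0, p13.
From p0 via lambda: add p1.
From p13 via lambda: add p14.
From p1 via lambda: add p4.
No new states can be added; the closed set is {p0, p1, p4, p5, p10, p13, p14}.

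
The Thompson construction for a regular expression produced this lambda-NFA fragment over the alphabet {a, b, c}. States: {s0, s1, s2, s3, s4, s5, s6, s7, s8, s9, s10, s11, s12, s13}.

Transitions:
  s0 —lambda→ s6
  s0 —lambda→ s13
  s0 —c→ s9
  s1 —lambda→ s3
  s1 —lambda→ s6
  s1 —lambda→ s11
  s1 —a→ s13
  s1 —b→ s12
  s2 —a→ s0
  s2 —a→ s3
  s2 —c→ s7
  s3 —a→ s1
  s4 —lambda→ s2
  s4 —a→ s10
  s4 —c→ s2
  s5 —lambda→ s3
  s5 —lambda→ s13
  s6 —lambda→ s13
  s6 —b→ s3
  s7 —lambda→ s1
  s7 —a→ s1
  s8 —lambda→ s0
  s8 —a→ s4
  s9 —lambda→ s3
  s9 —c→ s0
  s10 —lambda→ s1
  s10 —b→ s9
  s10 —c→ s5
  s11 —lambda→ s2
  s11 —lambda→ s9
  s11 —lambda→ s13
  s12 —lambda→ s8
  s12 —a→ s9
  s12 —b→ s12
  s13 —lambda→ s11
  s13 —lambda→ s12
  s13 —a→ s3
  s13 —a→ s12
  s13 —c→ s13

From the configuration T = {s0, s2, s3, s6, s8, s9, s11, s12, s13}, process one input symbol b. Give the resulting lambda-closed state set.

s6 on b → {s3}.
s12 on b → {s12}.
No b-transition from s0, s2, s3, s8, s9, s11, s13.
Union after reading b: {s3, s12}.
Now take the lambda-closure:
From s12 via lambda: add s8.
From s8 via lambda: add s0.
From s0 via lambda: add s6, s13.
From s13 via lambda: add s11.
From s11 via lambda: add s2, s9.
No new states can be added; the closed set is {s0, s2, s3, s6, s8, s9, s11, s12, s13}.

{s0, s2, s3, s6, s8, s9, s11, s12, s13}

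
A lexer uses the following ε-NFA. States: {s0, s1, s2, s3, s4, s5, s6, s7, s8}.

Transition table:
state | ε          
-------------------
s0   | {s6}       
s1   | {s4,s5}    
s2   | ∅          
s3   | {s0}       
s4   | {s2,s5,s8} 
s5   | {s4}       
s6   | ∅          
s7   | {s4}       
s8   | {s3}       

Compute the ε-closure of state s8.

Start with {s8}.
From s8 via ε: add s3.
From s3 via ε: add s0.
From s0 via ε: add s6.
No new states can be added; the closed set is {s0, s3, s6, s8}.

{s0, s3, s6, s8}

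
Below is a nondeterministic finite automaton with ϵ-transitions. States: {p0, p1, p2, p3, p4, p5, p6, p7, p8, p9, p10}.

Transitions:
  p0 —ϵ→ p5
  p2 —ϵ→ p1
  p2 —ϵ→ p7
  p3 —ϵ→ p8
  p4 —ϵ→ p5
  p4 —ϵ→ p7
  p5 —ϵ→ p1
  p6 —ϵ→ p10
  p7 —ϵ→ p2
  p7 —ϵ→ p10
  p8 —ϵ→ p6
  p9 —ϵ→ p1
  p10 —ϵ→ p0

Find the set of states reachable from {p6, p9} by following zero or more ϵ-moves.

Start with {p6, p9}.
From p6 via ϵ: add p10.
From p9 via ϵ: add p1.
From p10 via ϵ: add p0.
From p0 via ϵ: add p5.
No new states can be added; the closed set is {p0, p1, p5, p6, p9, p10}.

{p0, p1, p5, p6, p9, p10}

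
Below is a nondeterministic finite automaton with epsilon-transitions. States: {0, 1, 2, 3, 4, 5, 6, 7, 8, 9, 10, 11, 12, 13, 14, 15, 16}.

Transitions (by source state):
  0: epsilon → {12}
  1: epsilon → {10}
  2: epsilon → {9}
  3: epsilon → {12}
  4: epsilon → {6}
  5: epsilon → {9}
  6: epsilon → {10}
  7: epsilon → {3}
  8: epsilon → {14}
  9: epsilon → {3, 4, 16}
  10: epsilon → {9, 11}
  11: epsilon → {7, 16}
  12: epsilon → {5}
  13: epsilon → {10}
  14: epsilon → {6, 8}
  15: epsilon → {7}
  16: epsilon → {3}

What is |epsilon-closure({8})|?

Start with {8}.
From 8 via epsilon: add 14.
From 14 via epsilon: add 6.
From 6 via epsilon: add 10.
From 10 via epsilon: add 9, 11.
From 9 via epsilon: add 3, 4, 16.
From 11 via epsilon: add 7.
From 3 via epsilon: add 12.
From 12 via epsilon: add 5.
epsilon-closure = {3, 4, 5, 6, 7, 8, 9, 10, 11, 12, 14, 16}, which has 12 states.

12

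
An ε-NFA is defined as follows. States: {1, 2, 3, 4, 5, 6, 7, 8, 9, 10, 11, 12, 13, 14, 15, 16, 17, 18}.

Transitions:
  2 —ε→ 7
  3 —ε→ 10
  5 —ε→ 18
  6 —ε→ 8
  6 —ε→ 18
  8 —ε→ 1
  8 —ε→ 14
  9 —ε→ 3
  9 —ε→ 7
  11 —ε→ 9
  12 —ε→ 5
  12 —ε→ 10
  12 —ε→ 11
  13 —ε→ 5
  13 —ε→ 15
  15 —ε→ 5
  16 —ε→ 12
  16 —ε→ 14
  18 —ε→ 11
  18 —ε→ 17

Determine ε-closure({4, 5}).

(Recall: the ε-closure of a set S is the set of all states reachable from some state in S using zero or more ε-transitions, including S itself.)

{3, 4, 5, 7, 9, 10, 11, 17, 18}

Start with {4, 5}.
From 5 via ε: add 18.
From 18 via ε: add 11, 17.
From 11 via ε: add 9.
From 9 via ε: add 3, 7.
From 3 via ε: add 10.
No new states can be added; the closed set is {3, 4, 5, 7, 9, 10, 11, 17, 18}.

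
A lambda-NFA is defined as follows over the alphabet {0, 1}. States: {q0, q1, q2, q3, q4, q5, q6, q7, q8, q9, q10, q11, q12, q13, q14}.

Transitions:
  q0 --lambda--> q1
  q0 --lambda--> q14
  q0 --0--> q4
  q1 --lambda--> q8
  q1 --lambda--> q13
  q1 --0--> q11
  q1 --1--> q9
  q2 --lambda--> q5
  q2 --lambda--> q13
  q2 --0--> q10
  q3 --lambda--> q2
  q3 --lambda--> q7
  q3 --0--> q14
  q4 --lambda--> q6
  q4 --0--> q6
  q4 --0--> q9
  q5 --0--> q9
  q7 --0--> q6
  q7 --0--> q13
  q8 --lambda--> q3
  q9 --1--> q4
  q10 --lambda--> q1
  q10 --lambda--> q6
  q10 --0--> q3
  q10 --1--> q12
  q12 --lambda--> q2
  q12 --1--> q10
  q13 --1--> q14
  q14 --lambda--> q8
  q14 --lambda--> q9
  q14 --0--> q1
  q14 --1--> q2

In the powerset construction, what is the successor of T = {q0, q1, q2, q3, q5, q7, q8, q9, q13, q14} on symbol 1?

{q2, q3, q4, q5, q6, q7, q8, q9, q13, q14}

q1 on 1 → {q9}.
q9 on 1 → {q4}.
q13 on 1 → {q14}.
q14 on 1 → {q2}.
No 1-transition from q0, q2, q3, q5, q7, q8.
Union after reading 1: {q2, q4, q9, q14}.
Now take the lambda-closure:
From q2 via lambda: add q5, q13.
From q4 via lambda: add q6.
From q14 via lambda: add q8.
From q8 via lambda: add q3.
From q3 via lambda: add q7.
No new states can be added; the closed set is {q2, q3, q4, q5, q6, q7, q8, q9, q13, q14}.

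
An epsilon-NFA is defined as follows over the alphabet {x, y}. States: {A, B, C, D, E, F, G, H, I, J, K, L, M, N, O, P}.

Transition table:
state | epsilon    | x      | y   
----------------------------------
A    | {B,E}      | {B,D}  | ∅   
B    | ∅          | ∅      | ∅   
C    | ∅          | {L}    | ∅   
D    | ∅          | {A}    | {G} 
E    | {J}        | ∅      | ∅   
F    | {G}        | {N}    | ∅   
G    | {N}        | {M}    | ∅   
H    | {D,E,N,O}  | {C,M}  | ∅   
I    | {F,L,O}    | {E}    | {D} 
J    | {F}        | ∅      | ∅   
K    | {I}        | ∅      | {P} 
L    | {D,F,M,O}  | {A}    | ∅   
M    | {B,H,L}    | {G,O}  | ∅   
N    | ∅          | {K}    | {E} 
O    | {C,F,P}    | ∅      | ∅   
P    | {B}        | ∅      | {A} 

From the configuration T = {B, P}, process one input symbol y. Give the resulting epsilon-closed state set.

{A, B, E, F, G, J, N}

P on y → {A}.
No y-transition from B.
Union after reading y: {A}.
Now take the epsilon-closure:
From A via epsilon: add B, E.
From E via epsilon: add J.
From J via epsilon: add F.
From F via epsilon: add G.
From G via epsilon: add N.
No new states can be added; the closed set is {A, B, E, F, G, J, N}.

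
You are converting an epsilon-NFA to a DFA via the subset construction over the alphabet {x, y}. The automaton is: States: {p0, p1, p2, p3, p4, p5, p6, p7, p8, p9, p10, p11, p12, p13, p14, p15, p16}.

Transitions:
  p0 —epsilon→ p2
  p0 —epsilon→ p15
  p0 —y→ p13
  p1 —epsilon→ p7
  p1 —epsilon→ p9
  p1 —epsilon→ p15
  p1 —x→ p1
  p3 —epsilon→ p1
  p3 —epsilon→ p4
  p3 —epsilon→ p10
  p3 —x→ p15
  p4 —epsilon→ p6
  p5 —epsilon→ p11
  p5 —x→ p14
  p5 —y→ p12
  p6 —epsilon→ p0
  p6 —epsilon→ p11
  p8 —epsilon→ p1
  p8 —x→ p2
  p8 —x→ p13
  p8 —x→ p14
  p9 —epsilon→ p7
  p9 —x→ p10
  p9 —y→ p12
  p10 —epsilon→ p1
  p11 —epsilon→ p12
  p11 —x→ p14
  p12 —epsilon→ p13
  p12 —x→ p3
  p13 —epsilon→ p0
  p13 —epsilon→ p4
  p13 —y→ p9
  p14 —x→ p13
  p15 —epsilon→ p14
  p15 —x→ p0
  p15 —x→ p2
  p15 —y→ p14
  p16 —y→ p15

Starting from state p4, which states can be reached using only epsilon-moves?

Start with {p4}.
From p4 via epsilon: add p6.
From p6 via epsilon: add p0, p11.
From p0 via epsilon: add p2, p15.
From p11 via epsilon: add p12.
From p12 via epsilon: add p13.
From p15 via epsilon: add p14.
No new states can be added; the closed set is {p0, p2, p4, p6, p11, p12, p13, p14, p15}.

{p0, p2, p4, p6, p11, p12, p13, p14, p15}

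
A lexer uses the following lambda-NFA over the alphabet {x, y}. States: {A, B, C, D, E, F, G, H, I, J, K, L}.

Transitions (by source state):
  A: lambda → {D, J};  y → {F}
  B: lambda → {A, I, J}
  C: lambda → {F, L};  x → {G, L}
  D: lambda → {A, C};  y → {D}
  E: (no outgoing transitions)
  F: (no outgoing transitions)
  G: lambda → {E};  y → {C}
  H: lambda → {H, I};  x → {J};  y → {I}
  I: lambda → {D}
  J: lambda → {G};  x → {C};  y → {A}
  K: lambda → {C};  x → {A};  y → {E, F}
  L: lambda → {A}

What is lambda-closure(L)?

{A, C, D, E, F, G, J, L}

Start with {L}.
From L via lambda: add A.
From A via lambda: add D, J.
From D via lambda: add C.
From J via lambda: add G.
From C via lambda: add F.
From G via lambda: add E.
No new states can be added; the closed set is {A, C, D, E, F, G, J, L}.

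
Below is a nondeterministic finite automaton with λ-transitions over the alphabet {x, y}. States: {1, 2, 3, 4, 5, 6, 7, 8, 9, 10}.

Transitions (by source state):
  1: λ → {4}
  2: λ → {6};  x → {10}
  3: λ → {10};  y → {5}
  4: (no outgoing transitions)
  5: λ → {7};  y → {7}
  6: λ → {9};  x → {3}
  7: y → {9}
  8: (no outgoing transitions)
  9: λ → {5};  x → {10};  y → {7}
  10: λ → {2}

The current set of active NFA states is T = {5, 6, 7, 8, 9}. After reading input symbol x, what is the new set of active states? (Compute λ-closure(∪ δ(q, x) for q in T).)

{2, 3, 5, 6, 7, 9, 10}

6 on x → {3}.
9 on x → {10}.
No x-transition from 5, 7, 8.
Union after reading x: {3, 10}.
Now take the λ-closure:
From 10 via λ: add 2.
From 2 via λ: add 6.
From 6 via λ: add 9.
From 9 via λ: add 5.
From 5 via λ: add 7.
No new states can be added; the closed set is {2, 3, 5, 6, 7, 9, 10}.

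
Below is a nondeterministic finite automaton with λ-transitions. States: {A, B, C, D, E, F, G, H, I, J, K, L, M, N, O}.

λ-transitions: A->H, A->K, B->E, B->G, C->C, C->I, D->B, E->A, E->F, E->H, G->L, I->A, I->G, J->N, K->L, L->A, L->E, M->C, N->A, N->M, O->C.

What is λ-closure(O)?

{A, C, E, F, G, H, I, K, L, O}

Start with {O}.
From O via λ: add C.
From C via λ: add I.
From I via λ: add A, G.
From A via λ: add H, K.
From G via λ: add L.
From L via λ: add E.
From E via λ: add F.
No new states can be added; the closed set is {A, C, E, F, G, H, I, K, L, O}.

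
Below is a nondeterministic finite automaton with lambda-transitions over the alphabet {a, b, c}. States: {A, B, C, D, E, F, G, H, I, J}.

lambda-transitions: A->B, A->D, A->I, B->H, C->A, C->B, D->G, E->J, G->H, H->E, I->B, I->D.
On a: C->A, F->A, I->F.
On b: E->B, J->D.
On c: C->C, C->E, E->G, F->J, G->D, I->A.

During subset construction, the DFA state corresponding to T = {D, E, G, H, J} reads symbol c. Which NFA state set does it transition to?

E on c → {G}.
G on c → {D}.
No c-transition from D, H, J.
Union after reading c: {D, G}.
Now take the lambda-closure:
From G via lambda: add H.
From H via lambda: add E.
From E via lambda: add J.
No new states can be added; the closed set is {D, E, G, H, J}.

{D, E, G, H, J}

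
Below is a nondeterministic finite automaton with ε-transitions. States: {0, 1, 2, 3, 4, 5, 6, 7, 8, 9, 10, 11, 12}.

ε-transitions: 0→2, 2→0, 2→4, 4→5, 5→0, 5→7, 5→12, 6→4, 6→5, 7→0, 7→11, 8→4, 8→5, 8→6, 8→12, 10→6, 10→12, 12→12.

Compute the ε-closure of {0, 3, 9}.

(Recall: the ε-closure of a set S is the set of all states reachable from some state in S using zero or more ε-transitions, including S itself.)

{0, 2, 3, 4, 5, 7, 9, 11, 12}

Start with {0, 3, 9}.
From 0 via ε: add 2.
From 2 via ε: add 4.
From 4 via ε: add 5.
From 5 via ε: add 7, 12.
From 7 via ε: add 11.
No new states can be added; the closed set is {0, 2, 3, 4, 5, 7, 9, 11, 12}.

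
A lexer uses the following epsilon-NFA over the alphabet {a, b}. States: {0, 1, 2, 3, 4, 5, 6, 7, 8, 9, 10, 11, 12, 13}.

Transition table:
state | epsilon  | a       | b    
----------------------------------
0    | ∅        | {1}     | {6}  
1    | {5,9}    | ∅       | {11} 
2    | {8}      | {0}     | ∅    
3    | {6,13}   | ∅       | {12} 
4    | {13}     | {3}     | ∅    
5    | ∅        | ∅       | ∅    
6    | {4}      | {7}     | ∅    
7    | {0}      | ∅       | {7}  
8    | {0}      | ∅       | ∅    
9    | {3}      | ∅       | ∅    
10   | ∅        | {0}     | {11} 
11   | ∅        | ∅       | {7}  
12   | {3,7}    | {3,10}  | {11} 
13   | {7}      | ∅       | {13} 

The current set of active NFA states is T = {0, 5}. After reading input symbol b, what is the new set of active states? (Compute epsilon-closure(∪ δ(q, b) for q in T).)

0 on b → {6}.
No b-transition from 5.
Union after reading b: {6}.
Now take the epsilon-closure:
From 6 via epsilon: add 4.
From 4 via epsilon: add 13.
From 13 via epsilon: add 7.
From 7 via epsilon: add 0.
No new states can be added; the closed set is {0, 4, 6, 7, 13}.

{0, 4, 6, 7, 13}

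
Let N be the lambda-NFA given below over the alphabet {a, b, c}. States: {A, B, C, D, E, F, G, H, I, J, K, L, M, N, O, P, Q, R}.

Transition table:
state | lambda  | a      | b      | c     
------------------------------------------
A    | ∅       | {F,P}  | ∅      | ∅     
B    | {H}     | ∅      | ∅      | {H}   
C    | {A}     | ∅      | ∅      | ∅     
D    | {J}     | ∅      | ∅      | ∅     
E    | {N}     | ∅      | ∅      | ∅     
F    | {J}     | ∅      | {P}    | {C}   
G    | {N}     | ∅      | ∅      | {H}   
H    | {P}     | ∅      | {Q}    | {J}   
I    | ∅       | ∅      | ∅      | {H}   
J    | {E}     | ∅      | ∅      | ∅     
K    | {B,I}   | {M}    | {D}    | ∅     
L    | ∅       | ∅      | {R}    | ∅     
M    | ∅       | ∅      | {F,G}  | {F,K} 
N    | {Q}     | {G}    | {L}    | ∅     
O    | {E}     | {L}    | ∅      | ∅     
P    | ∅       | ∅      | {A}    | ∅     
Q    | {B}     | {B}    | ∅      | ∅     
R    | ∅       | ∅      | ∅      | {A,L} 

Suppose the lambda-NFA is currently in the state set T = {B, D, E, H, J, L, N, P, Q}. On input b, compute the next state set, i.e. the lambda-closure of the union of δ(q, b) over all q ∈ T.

H on b → {Q}.
L on b → {R}.
N on b → {L}.
P on b → {A}.
No b-transition from B, D, E, J, Q.
Union after reading b: {A, L, Q, R}.
Now take the lambda-closure:
From Q via lambda: add B.
From B via lambda: add H.
From H via lambda: add P.
No new states can be added; the closed set is {A, B, H, L, P, Q, R}.

{A, B, H, L, P, Q, R}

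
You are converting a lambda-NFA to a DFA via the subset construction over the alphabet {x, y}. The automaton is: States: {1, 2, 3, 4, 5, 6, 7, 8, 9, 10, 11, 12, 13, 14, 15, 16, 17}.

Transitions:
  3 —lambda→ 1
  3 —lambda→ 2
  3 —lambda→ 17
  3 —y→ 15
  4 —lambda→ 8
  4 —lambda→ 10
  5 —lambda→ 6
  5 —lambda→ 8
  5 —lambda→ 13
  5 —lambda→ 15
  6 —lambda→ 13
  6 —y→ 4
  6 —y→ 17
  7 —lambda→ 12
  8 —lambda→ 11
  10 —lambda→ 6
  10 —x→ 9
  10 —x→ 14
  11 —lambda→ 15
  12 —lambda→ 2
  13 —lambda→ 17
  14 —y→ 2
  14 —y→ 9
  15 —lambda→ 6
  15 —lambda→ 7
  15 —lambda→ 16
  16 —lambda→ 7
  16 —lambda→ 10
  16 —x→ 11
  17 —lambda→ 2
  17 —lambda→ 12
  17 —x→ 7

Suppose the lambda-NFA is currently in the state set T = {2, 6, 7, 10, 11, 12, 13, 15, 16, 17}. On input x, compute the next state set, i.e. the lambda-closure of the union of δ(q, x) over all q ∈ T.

{2, 6, 7, 9, 10, 11, 12, 13, 14, 15, 16, 17}

10 on x → {9, 14}.
16 on x → {11}.
17 on x → {7}.
No x-transition from 2, 6, 7, 11, 12, 13, 15.
Union after reading x: {7, 9, 11, 14}.
Now take the lambda-closure:
From 7 via lambda: add 12.
From 11 via lambda: add 15.
From 12 via lambda: add 2.
From 15 via lambda: add 6, 16.
From 6 via lambda: add 13.
From 16 via lambda: add 10.
From 13 via lambda: add 17.
No new states can be added; the closed set is {2, 6, 7, 9, 10, 11, 12, 13, 14, 15, 16, 17}.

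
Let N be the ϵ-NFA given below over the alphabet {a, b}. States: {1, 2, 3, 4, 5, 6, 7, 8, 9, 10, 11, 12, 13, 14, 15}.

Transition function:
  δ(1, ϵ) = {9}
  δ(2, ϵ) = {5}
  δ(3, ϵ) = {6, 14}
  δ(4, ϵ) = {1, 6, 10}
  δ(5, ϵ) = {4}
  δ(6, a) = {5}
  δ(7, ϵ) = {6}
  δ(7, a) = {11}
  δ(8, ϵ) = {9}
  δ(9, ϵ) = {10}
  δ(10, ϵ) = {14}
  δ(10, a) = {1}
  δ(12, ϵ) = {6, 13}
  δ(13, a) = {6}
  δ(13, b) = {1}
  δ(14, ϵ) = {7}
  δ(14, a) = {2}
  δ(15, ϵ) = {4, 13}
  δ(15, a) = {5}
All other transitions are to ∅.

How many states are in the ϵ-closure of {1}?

6

Start with {1}.
From 1 via ϵ: add 9.
From 9 via ϵ: add 10.
From 10 via ϵ: add 14.
From 14 via ϵ: add 7.
From 7 via ϵ: add 6.
ϵ-closure = {1, 6, 7, 9, 10, 14}, which has 6 states.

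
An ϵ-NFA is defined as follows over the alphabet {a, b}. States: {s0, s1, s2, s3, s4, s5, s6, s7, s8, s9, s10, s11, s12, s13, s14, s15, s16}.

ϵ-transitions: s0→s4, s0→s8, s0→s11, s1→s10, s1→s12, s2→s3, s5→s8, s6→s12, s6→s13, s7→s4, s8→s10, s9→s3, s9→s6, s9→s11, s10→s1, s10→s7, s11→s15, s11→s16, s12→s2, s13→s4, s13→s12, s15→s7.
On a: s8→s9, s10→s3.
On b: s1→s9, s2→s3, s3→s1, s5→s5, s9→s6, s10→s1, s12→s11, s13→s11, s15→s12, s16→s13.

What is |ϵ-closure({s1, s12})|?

Start with {s1, s12}.
From s1 via ϵ: add s10.
From s12 via ϵ: add s2.
From s2 via ϵ: add s3.
From s10 via ϵ: add s7.
From s7 via ϵ: add s4.
ϵ-closure = {s1, s2, s3, s4, s7, s10, s12}, which has 7 states.

7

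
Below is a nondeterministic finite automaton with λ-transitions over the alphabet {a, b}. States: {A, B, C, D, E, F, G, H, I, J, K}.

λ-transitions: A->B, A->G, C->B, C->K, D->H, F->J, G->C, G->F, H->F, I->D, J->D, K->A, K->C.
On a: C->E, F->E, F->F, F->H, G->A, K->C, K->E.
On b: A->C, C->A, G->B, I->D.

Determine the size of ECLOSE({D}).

4

Start with {D}.
From D via λ: add H.
From H via λ: add F.
From F via λ: add J.
λ-closure = {D, F, H, J}, which has 4 states.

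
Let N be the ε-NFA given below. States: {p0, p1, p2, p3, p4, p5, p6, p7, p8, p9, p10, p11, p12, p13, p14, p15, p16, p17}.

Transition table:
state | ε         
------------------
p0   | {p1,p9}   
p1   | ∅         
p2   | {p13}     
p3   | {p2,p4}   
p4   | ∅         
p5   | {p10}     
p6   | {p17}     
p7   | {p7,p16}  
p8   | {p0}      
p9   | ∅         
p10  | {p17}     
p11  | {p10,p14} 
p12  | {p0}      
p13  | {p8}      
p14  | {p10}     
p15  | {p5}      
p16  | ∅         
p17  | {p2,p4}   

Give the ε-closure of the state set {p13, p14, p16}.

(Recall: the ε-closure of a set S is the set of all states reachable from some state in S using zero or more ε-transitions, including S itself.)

Start with {p13, p14, p16}.
From p13 via ε: add p8.
From p14 via ε: add p10.
From p8 via ε: add p0.
From p10 via ε: add p17.
From p0 via ε: add p1, p9.
From p17 via ε: add p2, p4.
No new states can be added; the closed set is {p0, p1, p2, p4, p8, p9, p10, p13, p14, p16, p17}.

{p0, p1, p2, p4, p8, p9, p10, p13, p14, p16, p17}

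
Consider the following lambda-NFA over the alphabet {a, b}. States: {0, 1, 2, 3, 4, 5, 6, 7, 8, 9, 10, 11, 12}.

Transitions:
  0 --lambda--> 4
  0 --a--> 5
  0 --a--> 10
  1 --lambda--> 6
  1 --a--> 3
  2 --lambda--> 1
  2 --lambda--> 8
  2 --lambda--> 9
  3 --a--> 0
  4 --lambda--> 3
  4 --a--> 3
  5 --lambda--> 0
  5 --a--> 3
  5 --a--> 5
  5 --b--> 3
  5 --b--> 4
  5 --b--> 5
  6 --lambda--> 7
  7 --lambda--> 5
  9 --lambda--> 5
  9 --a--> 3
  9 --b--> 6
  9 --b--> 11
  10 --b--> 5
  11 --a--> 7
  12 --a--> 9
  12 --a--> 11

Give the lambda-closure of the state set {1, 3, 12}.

{0, 1, 3, 4, 5, 6, 7, 12}

Start with {1, 3, 12}.
From 1 via lambda: add 6.
From 6 via lambda: add 7.
From 7 via lambda: add 5.
From 5 via lambda: add 0.
From 0 via lambda: add 4.
No new states can be added; the closed set is {0, 1, 3, 4, 5, 6, 7, 12}.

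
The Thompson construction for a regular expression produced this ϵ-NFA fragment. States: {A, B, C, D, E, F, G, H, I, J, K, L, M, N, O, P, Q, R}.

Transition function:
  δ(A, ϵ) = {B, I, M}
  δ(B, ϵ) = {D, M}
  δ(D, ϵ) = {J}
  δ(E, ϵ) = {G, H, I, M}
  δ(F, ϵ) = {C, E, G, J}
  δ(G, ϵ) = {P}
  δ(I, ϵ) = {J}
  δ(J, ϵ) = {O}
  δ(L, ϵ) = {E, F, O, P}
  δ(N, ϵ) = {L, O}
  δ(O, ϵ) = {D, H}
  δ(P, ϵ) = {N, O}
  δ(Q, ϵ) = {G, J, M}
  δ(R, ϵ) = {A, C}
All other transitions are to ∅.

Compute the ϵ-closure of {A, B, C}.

Start with {A, B, C}.
From A via ϵ: add I, M.
From B via ϵ: add D.
From D via ϵ: add J.
From J via ϵ: add O.
From O via ϵ: add H.
No new states can be added; the closed set is {A, B, C, D, H, I, J, M, O}.

{A, B, C, D, H, I, J, M, O}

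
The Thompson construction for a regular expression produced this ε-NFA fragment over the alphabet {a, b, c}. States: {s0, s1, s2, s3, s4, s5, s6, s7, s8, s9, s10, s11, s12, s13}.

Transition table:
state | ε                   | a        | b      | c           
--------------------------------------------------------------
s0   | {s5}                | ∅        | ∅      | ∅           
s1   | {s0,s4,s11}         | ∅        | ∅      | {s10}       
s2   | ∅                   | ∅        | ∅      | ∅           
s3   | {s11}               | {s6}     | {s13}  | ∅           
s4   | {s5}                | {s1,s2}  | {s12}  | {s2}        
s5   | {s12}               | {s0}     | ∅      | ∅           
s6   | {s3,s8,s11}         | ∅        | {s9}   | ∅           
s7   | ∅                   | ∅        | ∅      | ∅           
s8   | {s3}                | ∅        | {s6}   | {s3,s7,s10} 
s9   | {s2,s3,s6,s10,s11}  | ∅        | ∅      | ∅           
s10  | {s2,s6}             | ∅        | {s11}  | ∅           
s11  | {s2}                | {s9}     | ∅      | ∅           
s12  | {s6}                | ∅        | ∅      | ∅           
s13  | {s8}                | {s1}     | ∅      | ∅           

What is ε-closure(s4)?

Start with {s4}.
From s4 via ε: add s5.
From s5 via ε: add s12.
From s12 via ε: add s6.
From s6 via ε: add s3, s8, s11.
From s11 via ε: add s2.
No new states can be added; the closed set is {s2, s3, s4, s5, s6, s8, s11, s12}.

{s2, s3, s4, s5, s6, s8, s11, s12}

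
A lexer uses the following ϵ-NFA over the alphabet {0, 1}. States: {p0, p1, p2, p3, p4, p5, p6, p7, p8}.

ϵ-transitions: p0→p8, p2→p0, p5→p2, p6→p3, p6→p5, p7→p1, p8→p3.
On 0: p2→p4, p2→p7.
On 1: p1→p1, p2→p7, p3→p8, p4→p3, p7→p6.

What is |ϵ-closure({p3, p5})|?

5

Start with {p3, p5}.
From p5 via ϵ: add p2.
From p2 via ϵ: add p0.
From p0 via ϵ: add p8.
ϵ-closure = {p0, p2, p3, p5, p8}, which has 5 states.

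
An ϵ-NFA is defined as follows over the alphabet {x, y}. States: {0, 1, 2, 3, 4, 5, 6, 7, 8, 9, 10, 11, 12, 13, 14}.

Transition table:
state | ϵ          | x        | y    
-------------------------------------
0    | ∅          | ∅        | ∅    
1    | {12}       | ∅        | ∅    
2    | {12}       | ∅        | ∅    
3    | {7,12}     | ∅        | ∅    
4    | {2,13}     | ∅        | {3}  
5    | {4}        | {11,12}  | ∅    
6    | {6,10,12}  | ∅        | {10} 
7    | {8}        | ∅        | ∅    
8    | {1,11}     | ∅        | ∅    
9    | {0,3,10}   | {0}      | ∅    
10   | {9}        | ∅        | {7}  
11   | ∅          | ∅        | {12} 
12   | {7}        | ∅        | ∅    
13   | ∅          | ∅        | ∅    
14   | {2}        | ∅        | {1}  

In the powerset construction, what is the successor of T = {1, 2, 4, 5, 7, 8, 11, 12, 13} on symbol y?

4 on y → {3}.
11 on y → {12}.
No y-transition from 1, 2, 5, 7, 8, 12, 13.
Union after reading y: {3, 12}.
Now take the ϵ-closure:
From 3 via ϵ: add 7.
From 7 via ϵ: add 8.
From 8 via ϵ: add 1, 11.
No new states can be added; the closed set is {1, 3, 7, 8, 11, 12}.

{1, 3, 7, 8, 11, 12}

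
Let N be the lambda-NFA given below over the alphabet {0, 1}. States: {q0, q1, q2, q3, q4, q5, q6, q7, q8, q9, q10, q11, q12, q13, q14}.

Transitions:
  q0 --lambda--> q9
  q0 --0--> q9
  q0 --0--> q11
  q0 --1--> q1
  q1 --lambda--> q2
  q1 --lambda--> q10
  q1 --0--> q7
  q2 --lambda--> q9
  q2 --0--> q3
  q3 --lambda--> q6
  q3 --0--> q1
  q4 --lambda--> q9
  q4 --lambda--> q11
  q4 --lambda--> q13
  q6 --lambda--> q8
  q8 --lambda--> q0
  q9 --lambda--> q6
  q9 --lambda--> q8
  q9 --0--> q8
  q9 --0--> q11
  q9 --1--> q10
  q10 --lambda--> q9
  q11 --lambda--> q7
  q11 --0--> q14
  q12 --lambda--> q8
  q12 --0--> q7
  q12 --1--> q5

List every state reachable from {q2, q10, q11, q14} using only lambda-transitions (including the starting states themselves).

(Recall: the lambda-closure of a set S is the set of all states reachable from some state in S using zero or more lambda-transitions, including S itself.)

{q0, q2, q6, q7, q8, q9, q10, q11, q14}

Start with {q2, q10, q11, q14}.
From q2 via lambda: add q9.
From q11 via lambda: add q7.
From q9 via lambda: add q6, q8.
From q8 via lambda: add q0.
No new states can be added; the closed set is {q0, q2, q6, q7, q8, q9, q10, q11, q14}.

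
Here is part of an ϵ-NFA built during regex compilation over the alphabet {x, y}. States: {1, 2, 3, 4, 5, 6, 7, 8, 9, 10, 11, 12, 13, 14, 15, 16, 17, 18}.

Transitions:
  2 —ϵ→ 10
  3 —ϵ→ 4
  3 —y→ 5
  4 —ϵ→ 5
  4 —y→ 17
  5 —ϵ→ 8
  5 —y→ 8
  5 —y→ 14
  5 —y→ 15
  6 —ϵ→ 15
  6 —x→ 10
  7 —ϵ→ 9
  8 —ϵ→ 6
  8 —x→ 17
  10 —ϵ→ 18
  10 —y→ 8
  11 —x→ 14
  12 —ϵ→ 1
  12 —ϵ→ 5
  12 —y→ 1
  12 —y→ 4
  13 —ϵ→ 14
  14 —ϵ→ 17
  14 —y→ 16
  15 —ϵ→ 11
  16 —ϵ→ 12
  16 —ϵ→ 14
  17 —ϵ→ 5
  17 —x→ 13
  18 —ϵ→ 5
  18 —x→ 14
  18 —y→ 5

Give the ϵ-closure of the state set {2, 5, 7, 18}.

Start with {2, 5, 7, 18}.
From 2 via ϵ: add 10.
From 5 via ϵ: add 8.
From 7 via ϵ: add 9.
From 8 via ϵ: add 6.
From 6 via ϵ: add 15.
From 15 via ϵ: add 11.
No new states can be added; the closed set is {2, 5, 6, 7, 8, 9, 10, 11, 15, 18}.

{2, 5, 6, 7, 8, 9, 10, 11, 15, 18}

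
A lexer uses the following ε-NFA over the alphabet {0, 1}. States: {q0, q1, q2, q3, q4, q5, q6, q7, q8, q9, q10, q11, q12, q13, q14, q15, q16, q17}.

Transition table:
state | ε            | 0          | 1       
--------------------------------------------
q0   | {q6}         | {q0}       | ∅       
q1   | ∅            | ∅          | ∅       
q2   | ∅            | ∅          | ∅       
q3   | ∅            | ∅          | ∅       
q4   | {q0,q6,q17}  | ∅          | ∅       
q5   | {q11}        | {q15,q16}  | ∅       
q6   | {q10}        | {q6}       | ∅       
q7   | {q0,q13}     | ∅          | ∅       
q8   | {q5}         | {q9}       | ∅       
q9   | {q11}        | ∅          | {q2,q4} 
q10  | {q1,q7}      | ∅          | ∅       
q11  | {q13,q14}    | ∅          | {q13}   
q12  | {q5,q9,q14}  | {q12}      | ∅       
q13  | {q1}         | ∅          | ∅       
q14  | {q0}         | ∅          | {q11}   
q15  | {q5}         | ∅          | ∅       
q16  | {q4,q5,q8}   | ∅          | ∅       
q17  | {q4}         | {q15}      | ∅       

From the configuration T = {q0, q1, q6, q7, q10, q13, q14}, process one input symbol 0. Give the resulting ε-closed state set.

{q0, q1, q6, q7, q10, q13}

q0 on 0 → {q0}.
q6 on 0 → {q6}.
No 0-transition from q1, q7, q10, q13, q14.
Union after reading 0: {q0, q6}.
Now take the ε-closure:
From q6 via ε: add q10.
From q10 via ε: add q1, q7.
From q7 via ε: add q13.
No new states can be added; the closed set is {q0, q1, q6, q7, q10, q13}.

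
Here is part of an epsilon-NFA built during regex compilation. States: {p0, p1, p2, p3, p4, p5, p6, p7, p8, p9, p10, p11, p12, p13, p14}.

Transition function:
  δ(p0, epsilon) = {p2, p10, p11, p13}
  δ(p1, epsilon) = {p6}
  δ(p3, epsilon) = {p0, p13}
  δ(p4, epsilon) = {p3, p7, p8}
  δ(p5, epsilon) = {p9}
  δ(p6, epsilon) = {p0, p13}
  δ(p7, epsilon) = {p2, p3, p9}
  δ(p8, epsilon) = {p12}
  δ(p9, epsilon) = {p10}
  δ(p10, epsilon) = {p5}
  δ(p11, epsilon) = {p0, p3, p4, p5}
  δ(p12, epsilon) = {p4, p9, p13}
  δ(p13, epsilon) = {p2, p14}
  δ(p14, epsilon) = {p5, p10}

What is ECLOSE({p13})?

Start with {p13}.
From p13 via epsilon: add p2, p14.
From p14 via epsilon: add p5, p10.
From p5 via epsilon: add p9.
No new states can be added; the closed set is {p2, p5, p9, p10, p13, p14}.

{p2, p5, p9, p10, p13, p14}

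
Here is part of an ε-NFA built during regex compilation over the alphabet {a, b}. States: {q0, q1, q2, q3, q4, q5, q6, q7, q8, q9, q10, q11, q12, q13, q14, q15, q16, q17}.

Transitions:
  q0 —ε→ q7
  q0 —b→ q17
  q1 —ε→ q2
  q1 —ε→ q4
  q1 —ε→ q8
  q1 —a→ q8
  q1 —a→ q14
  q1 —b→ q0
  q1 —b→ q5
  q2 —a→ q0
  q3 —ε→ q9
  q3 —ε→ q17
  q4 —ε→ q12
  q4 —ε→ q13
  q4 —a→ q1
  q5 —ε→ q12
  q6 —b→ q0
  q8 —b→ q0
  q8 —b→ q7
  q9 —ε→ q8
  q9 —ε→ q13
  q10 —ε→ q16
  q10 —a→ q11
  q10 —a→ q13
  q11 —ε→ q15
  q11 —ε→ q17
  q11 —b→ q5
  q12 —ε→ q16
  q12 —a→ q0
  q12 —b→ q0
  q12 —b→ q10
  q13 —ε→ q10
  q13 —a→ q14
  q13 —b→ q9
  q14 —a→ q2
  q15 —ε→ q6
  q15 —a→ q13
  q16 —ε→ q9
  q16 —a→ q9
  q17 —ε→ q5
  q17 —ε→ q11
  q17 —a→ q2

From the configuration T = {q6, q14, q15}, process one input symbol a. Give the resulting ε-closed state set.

q14 on a → {q2}.
q15 on a → {q13}.
No a-transition from q6.
Union after reading a: {q2, q13}.
Now take the ε-closure:
From q13 via ε: add q10.
From q10 via ε: add q16.
From q16 via ε: add q9.
From q9 via ε: add q8.
No new states can be added; the closed set is {q2, q8, q9, q10, q13, q16}.

{q2, q8, q9, q10, q13, q16}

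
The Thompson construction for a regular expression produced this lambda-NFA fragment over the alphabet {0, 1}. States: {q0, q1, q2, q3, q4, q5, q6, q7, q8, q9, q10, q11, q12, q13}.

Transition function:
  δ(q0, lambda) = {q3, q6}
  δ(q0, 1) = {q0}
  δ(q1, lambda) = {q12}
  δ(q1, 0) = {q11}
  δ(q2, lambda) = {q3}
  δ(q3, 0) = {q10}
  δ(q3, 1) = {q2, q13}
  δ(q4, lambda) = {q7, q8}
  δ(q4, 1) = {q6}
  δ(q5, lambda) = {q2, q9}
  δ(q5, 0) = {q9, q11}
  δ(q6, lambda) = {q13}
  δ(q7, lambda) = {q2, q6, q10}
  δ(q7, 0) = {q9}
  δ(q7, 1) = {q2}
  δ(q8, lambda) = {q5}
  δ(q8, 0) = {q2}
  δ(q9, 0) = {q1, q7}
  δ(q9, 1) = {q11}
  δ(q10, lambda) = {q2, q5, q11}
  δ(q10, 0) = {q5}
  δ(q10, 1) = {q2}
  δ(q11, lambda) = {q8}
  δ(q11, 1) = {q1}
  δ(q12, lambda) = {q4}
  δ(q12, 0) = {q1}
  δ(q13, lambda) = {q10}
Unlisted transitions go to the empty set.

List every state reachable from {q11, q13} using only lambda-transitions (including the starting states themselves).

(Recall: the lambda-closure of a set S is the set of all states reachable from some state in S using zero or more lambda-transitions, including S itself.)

Start with {q11, q13}.
From q11 via lambda: add q8.
From q13 via lambda: add q10.
From q8 via lambda: add q5.
From q10 via lambda: add q2.
From q2 via lambda: add q3.
From q5 via lambda: add q9.
No new states can be added; the closed set is {q2, q3, q5, q8, q9, q10, q11, q13}.

{q2, q3, q5, q8, q9, q10, q11, q13}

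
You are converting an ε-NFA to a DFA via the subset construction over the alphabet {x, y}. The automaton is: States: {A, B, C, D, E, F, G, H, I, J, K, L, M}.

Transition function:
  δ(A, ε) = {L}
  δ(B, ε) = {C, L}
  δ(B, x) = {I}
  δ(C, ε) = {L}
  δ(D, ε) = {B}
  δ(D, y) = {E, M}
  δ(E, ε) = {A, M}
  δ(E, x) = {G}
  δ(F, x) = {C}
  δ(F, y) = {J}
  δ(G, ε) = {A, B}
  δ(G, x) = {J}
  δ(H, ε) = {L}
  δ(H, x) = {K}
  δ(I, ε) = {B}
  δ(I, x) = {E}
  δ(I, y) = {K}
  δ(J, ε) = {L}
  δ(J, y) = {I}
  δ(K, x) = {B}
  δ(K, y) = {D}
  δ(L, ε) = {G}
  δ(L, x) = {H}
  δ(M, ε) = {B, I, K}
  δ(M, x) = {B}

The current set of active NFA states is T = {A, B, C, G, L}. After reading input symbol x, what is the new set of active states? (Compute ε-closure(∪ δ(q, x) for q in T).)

B on x → {I}.
G on x → {J}.
L on x → {H}.
No x-transition from A, C.
Union after reading x: {H, I, J}.
Now take the ε-closure:
From H via ε: add L.
From I via ε: add B.
From B via ε: add C.
From L via ε: add G.
From G via ε: add A.
No new states can be added; the closed set is {A, B, C, G, H, I, J, L}.

{A, B, C, G, H, I, J, L}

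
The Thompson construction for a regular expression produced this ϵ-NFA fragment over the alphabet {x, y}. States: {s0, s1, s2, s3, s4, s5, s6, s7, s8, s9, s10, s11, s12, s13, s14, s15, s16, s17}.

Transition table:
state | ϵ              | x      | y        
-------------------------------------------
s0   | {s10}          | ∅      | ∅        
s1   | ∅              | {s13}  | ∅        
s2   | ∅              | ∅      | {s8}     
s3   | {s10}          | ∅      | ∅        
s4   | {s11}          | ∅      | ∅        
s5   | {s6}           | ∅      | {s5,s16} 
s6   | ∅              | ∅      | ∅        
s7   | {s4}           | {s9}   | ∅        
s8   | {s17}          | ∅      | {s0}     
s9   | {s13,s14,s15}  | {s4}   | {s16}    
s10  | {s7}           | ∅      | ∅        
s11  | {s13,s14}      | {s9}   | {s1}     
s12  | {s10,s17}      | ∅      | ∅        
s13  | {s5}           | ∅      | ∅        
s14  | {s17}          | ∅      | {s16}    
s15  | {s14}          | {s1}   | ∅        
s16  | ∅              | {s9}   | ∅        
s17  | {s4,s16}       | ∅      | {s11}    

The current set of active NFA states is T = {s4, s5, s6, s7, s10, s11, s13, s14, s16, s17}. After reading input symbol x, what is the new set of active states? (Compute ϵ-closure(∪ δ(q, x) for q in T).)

{s4, s5, s6, s9, s11, s13, s14, s15, s16, s17}

s7 on x → {s9}.
s11 on x → {s9}.
s16 on x → {s9}.
No x-transition from s4, s5, s6, s10, s13, s14, s17.
Union after reading x: {s9}.
Now take the ϵ-closure:
From s9 via ϵ: add s13, s14, s15.
From s13 via ϵ: add s5.
From s14 via ϵ: add s17.
From s5 via ϵ: add s6.
From s17 via ϵ: add s4, s16.
From s4 via ϵ: add s11.
No new states can be added; the closed set is {s4, s5, s6, s9, s11, s13, s14, s15, s16, s17}.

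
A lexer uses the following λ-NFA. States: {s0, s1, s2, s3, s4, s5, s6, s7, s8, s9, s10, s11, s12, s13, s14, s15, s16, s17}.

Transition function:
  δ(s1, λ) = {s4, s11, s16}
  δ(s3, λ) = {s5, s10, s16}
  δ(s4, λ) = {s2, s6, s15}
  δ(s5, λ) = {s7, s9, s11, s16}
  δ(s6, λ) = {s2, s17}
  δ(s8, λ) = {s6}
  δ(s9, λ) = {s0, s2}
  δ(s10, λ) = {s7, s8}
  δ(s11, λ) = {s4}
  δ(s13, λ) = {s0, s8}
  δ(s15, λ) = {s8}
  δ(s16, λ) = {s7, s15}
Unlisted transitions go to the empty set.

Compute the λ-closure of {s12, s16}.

{s2, s6, s7, s8, s12, s15, s16, s17}

Start with {s12, s16}.
From s16 via λ: add s7, s15.
From s15 via λ: add s8.
From s8 via λ: add s6.
From s6 via λ: add s2, s17.
No new states can be added; the closed set is {s2, s6, s7, s8, s12, s15, s16, s17}.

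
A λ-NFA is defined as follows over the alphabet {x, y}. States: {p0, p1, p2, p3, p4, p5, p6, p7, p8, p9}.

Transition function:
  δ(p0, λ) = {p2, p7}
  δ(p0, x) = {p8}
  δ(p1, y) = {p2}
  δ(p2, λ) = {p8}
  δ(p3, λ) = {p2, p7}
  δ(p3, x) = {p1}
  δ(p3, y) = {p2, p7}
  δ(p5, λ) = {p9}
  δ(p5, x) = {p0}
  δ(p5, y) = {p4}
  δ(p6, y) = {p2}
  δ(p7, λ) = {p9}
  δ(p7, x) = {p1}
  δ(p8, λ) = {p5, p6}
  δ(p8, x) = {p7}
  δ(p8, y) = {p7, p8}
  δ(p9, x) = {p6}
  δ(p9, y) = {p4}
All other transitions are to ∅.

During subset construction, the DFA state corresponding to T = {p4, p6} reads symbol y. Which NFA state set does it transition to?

{p2, p5, p6, p8, p9}

p6 on y → {p2}.
No y-transition from p4.
Union after reading y: {p2}.
Now take the λ-closure:
From p2 via λ: add p8.
From p8 via λ: add p5, p6.
From p5 via λ: add p9.
No new states can be added; the closed set is {p2, p5, p6, p8, p9}.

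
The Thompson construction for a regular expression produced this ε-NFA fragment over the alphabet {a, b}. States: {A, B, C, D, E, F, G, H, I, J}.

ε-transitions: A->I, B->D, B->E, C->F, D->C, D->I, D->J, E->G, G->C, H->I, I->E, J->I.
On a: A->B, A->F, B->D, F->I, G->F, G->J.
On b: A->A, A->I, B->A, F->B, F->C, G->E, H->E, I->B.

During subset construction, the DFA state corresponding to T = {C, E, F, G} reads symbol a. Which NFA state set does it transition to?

{C, E, F, G, I, J}

F on a → {I}.
G on a → {F, J}.
No a-transition from C, E.
Union after reading a: {F, I, J}.
Now take the ε-closure:
From I via ε: add E.
From E via ε: add G.
From G via ε: add C.
No new states can be added; the closed set is {C, E, F, G, I, J}.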